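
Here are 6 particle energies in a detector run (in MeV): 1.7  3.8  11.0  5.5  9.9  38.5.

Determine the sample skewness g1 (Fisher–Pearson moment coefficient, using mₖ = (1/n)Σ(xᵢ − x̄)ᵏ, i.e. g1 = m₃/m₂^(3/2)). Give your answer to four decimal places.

1.5220

x̄ = (1.7 + 3.8 + 11.0 + 5.5 + 9.9 + 38.5) / 6 = 11.7333
deviations (xᵢ − x̄): -10.0333, -7.9333, -0.7333, -6.2333, -1.8333, 26.7667
Σ(xᵢ − x̄)² = 922.8133 ⇒ m₂ = 922.8133/6 = 153.80222
Σ(xᵢ − x̄)³ = 17419.0084 ⇒ m₃ = 17419.0084/6 = 2903.16807
m₂^(3/2) = 153.80222^(1.5) = 1907.40939
g1 = m₃ / m₂^(3/2) = 2903.16807 / 1907.40939 ≈ 1.5220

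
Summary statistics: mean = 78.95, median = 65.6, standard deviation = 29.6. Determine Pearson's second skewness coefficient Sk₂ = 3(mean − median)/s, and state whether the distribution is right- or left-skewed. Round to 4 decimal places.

Sk₂ = 3(78.95 − 65.6) / 29.6 = 3 × 13.3500 / 29.6
    = 40.0500 / 29.6 ≈ 1.3530
Sk₂ > 0 ⇒ mean > median ⇒ right-skewed (positive skew).

1.3530, right-skewed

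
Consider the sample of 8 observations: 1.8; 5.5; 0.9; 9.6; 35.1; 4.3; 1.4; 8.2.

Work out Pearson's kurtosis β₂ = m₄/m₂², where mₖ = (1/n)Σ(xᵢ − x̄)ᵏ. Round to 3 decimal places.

x̄ = 8.3500
Σ(xᵢ − x̄)² = 888.3800 ⇒ m₂ = 111.04750
Σ(xᵢ − x̄)⁴ = 519621.4339 ⇒ m₄ = 64952.67923
m₂² = 12331.54726
β₂ = m₄/m₂² = 64952.67923 / 12331.54726 ≈ 5.267

5.267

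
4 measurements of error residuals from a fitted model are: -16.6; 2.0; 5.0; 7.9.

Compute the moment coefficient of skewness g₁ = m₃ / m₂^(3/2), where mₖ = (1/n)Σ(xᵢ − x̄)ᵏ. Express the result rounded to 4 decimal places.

-0.9933

x̄ = (-16.6 + 2.0 + 5.0 + 7.9) / 4 = -0.4250
deviations (xᵢ − x̄): -16.1750, 2.4250, 5.4250, 8.3250
Σ(xᵢ − x̄)² = 366.2475 ⇒ m₂ = 366.2475/4 = 91.56188
Σ(xᵢ − x̄)³ = -3480.9844 ⇒ m₃ = -3480.9844/4 = -870.24609
m₂^(3/2) = 91.56188^(1.5) = 876.13699
g₁ = m₃ / m₂^(3/2) = -870.24609 / 876.13699 ≈ -0.9933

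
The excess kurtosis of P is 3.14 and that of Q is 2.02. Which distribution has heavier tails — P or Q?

Higher excess kurtosis ⇒ heavier tails relative to the normal distribution.
3.14 vs 2.02: the larger is 3.14, so P has heavier tails.

P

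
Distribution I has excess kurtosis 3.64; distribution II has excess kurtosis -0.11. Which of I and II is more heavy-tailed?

Higher excess kurtosis ⇒ heavier tails relative to the normal distribution.
3.64 vs -0.11: the larger is 3.64, so I has heavier tails. (I is leptokurtic — heavier-than-normal tails; the other is platykurtic.)

I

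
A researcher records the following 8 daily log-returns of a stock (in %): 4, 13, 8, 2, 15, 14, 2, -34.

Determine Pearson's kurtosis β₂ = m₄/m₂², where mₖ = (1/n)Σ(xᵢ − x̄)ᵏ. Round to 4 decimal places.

4.9479

x̄ = 3.0000
Σ(xᵢ − x̄)² = 1762.0000 ⇒ m₂ = 220.25000
Σ(xᵢ − x̄)⁴ = 1920166.0000 ⇒ m₄ = 240020.75000
m₂² = 48510.06250
β₂ = m₄/m₂² = 240020.75000 / 48510.06250 ≈ 4.9479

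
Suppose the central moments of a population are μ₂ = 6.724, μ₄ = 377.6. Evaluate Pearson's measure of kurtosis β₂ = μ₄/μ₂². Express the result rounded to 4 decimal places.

μ₂² = 6.724² = 45.21218
μ₄/μ₂² = 377.6 / 45.21218 = 8.35173
β₂ ≈ 8.3517

8.3517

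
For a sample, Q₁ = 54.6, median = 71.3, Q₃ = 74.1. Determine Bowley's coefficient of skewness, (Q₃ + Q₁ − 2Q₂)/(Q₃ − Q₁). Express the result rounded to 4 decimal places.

numerator: Q₃ + Q₁ − 2Q₂ = 74.1 + 54.6 − 2×71.3 = -13.9000
denominator: Q₃ − Q₁ = 74.1 − 54.6 = 19.5000
Bowley skewness = -13.9000 / 19.5000 ≈ -0.7128

-0.7128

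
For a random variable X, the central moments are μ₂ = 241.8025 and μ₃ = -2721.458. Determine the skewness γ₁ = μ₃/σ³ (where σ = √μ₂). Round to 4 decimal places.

-0.7238

σ = √μ₂ = √241.8025 = 15.55000
σ³ = μ₂^(3/2) = 3760.02888
γ₁ = μ₃/σ³ = -2721.458 / 3760.02888 ≈ -0.7238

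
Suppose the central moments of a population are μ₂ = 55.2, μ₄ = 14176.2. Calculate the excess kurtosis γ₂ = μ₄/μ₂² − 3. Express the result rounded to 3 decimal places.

1.652

μ₂² = 55.2² = 3047.04000
μ₄/μ₂² = 14176.2 / 3047.04000 = 4.65245
γ₂ = 4.65245 − 3 ≈ 1.652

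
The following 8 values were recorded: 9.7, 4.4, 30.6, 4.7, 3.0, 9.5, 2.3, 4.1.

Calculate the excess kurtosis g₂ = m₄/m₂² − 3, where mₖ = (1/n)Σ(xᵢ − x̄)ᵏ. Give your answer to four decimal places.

x̄ = 8.5375
Σ(xᵢ − x̄)² = 610.1388 ⇒ m₂ = 76.26734
Σ(xᵢ − x̄)⁴ = 240283.7088 ⇒ m₄ = 30035.46361
m₂² = 5816.70772
g₂ = m₄/m₂² − 3 = 5.16365 − 3 ≈ 2.1637

2.1637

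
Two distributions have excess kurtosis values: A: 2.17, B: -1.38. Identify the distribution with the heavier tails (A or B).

Higher excess kurtosis ⇒ heavier tails relative to the normal distribution.
2.17 vs -1.38: the larger is 2.17, so A has heavier tails. (A is leptokurtic — heavier-than-normal tails; the other is platykurtic.)

A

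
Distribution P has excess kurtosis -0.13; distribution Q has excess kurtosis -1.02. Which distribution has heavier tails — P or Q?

P

Higher excess kurtosis ⇒ heavier tails relative to the normal distribution.
-0.13 vs -1.02: the larger is -0.13, so P has heavier tails.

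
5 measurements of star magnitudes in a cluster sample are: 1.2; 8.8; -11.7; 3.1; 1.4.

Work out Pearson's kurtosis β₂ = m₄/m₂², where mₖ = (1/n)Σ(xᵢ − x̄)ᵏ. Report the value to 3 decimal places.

2.672

x̄ = 0.5600
Σ(xᵢ − x̄)² = 225.7720 ⇒ m₂ = 45.15440
Σ(xᵢ − x̄)⁴ = 27244.7475 ⇒ m₄ = 5448.94950
m₂² = 2038.91984
β₂ = m₄/m₂² = 5448.94950 / 2038.91984 ≈ 2.672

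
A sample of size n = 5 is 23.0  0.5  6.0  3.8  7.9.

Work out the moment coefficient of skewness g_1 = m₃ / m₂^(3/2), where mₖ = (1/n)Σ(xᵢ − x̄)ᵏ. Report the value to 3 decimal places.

x̄ = (23.0 + 0.5 + 6.0 + 3.8 + 7.9) / 5 = 8.2400
deviations (xᵢ − x̄): 14.7600, -7.7400, -2.2400, -4.4400, -0.3400
Σ(xᵢ − x̄)² = 302.6120 ⇒ m₂ = 302.6120/5 = 60.52240
Σ(xᵢ − x̄)³ = 2653.0862 ⇒ m₃ = 2653.0862/5 = 530.61725
m₂^(3/2) = 60.52240^(1.5) = 470.84093
g_1 = m₃ / m₂^(3/2) = 530.61725 / 470.84093 ≈ 1.127

1.127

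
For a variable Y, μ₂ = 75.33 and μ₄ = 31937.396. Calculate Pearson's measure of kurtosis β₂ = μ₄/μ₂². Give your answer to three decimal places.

μ₂² = 75.33² = 5674.60890
μ₄/μ₂² = 31937.396 / 5674.60890 = 5.62812
β₂ ≈ 5.628

5.628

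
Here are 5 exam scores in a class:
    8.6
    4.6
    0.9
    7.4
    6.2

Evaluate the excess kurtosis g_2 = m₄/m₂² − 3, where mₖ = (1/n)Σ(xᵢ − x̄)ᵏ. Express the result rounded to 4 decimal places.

-0.7833

x̄ = 5.5400
Σ(xᵢ − x̄)² = 35.6720 ⇒ m₂ = 7.13440
Σ(xᵢ − x̄)⁴ = 564.1400 ⇒ m₄ = 112.82800
m₂² = 50.89966
g_2 = m₄/m₂² − 3 = 2.21667 − 3 ≈ -0.7833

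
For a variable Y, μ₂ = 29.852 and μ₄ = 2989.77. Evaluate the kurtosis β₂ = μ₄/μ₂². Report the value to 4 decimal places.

μ₂² = 29.852² = 891.14190
μ₄/μ₂² = 2989.77 / 891.14190 = 3.35499
β₂ ≈ 3.3550

3.3550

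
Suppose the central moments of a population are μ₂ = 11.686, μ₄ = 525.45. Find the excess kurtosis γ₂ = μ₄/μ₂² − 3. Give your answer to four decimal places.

μ₂² = 11.686² = 136.56260
μ₄/μ₂² = 525.45 / 136.56260 = 3.84769
γ₂ = 3.84769 − 3 ≈ 0.8477

0.8477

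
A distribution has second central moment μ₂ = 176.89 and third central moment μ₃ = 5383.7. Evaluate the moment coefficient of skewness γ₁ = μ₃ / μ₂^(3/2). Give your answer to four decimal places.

2.2884

σ = √μ₂ = √176.89 = 13.30000
σ³ = μ₂^(3/2) = 2352.63700
γ₁ = μ₃/σ³ = 5383.7 / 2352.63700 ≈ 2.2884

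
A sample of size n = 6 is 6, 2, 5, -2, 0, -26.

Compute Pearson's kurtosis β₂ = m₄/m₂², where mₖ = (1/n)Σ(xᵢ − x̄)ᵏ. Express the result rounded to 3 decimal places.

x̄ = -2.5000
Σ(xᵢ − x̄)² = 707.5000 ⇒ m₂ = 117.91667
Σ(xᵢ − x̄)⁴ = 313813.3750 ⇒ m₄ = 52302.22917
m₂² = 13904.34028
β₂ = m₄/m₂² = 52302.22917 / 13904.34028 ≈ 3.762

3.762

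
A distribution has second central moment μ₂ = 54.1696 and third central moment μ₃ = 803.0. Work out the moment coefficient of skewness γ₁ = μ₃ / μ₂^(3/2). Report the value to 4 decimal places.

2.0141

σ = √μ₂ = √54.1696 = 7.36000
σ³ = μ₂^(3/2) = 398.68826
γ₁ = μ₃/σ³ = 803.0 / 398.68826 ≈ 2.0141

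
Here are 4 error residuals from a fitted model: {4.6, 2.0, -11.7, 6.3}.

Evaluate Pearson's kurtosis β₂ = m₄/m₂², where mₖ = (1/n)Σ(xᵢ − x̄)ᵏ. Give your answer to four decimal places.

x̄ = 0.3000
Σ(xᵢ − x̄)² = 201.3800 ⇒ m₂ = 50.34500
Σ(xᵢ − x̄)⁴ = 22382.2322 ⇒ m₄ = 5595.55805
m₂² = 2534.61903
β₂ = m₄/m₂² = 5595.55805 / 2534.61903 ≈ 2.2077

2.2077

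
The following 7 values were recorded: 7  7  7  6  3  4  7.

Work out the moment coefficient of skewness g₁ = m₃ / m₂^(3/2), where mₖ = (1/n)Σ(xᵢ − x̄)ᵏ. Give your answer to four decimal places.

-0.9081

x̄ = (7 + 7 + 7 + 6 + 3 + 4 + 7) / 7 = 5.8571
deviations (xᵢ − x̄): 1.1429, 1.1429, 1.1429, 0.1429, -2.8571, -1.8571, 1.1429
Σ(xᵢ − x̄)² = 16.8571 ⇒ m₂ = 16.8571/7 = 2.40816
Σ(xᵢ − x̄)³ = -23.7551 ⇒ m₃ = -23.7551/7 = -3.39359
m₂^(3/2) = 2.40816^(1.5) = 3.73705
g₁ = m₃ / m₂^(3/2) = -3.39359 / 3.73705 ≈ -0.9081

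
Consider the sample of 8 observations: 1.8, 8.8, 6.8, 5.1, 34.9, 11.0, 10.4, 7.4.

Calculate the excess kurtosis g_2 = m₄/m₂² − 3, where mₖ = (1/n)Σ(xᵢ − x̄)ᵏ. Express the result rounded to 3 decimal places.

x̄ = 10.7750
Σ(xᵢ − x̄)² = 726.0550 ⇒ m₂ = 90.75688
Σ(xᵢ − x̄)⁴ = 346662.4365 ⇒ m₄ = 43332.80456
m₂² = 8236.81036
g_2 = m₄/m₂² − 3 = 5.26087 − 3 ≈ 2.261

2.261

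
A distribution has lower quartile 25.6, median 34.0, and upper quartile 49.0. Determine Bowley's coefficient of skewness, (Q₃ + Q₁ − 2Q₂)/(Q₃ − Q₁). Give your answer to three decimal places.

numerator: Q₃ + Q₁ − 2Q₂ = 49.0 + 25.6 − 2×34.0 = 6.6000
denominator: Q₃ − Q₁ = 49.0 − 25.6 = 23.4000
Bowley skewness = 6.6000 / 23.4000 ≈ 0.282

0.282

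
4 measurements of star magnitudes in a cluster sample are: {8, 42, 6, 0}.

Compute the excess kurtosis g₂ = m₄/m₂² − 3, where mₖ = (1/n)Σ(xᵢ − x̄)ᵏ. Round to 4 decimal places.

-0.7419

x̄ = 14.0000
Σ(xᵢ − x̄)² = 1080.0000 ⇒ m₂ = 270.00000
Σ(xᵢ − x̄)⁴ = 658464.0000 ⇒ m₄ = 164616.00000
m₂² = 72900.00000
g₂ = m₄/m₂² − 3 = 2.25811 − 3 ≈ -0.7419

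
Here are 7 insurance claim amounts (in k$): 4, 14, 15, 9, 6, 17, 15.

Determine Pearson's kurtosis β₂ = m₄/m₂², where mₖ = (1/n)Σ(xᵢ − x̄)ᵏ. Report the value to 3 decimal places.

1.565

x̄ = 11.4286
Σ(xᵢ − x̄)² = 153.7143 ⇒ m₂ = 21.95918
Σ(xᵢ − x̄)⁴ = 5281.1079 ⇒ m₄ = 754.44398
m₂² = 482.20575
β₂ = m₄/m₂² = 754.44398 / 482.20575 ≈ 1.565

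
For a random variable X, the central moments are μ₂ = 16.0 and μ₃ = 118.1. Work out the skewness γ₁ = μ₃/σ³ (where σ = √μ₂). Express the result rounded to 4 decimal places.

σ = √μ₂ = √16.0 = 4.00000
σ³ = μ₂^(3/2) = 64.00000
γ₁ = μ₃/σ³ = 118.1 / 64.00000 ≈ 1.8453

1.8453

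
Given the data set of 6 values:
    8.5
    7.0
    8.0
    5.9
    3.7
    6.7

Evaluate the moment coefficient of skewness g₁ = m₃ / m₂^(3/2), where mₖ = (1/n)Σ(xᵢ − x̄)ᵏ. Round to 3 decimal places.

x̄ = (8.5 + 7.0 + 8.0 + 5.9 + 3.7 + 6.7) / 6 = 6.6333
deviations (xᵢ − x̄): 1.8667, 0.3667, 1.3667, -0.7333, -2.9333, 0.0667
Σ(xᵢ − x̄)² = 14.6333 ⇒ m₂ = 14.6333/6 = 2.43889
Σ(xᵢ − x̄)³ = -16.5276 ⇒ m₃ = -16.5276/6 = -2.75459
m₂^(3/2) = 2.43889^(1.5) = 3.80880
g₁ = m₃ / m₂^(3/2) = -2.75459 / 3.80880 ≈ -0.723

-0.723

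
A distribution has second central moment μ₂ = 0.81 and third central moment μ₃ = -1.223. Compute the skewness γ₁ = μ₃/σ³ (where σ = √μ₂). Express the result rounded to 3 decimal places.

σ = √μ₂ = √0.81 = 0.90000
σ³ = μ₂^(3/2) = 0.72900
γ₁ = μ₃/σ³ = -1.223 / 0.72900 ≈ -1.678

-1.678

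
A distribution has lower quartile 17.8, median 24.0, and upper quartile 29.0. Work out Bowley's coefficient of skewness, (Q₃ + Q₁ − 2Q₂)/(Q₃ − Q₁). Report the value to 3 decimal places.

numerator: Q₃ + Q₁ − 2Q₂ = 29.0 + 17.8 − 2×24.0 = -1.2000
denominator: Q₃ − Q₁ = 29.0 − 17.8 = 11.2000
Bowley skewness = -1.2000 / 11.2000 ≈ -0.107

-0.107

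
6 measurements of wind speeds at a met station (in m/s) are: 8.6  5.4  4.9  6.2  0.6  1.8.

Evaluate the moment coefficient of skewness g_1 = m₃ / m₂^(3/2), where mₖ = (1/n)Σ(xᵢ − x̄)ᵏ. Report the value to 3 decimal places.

-0.131

x̄ = (8.6 + 5.4 + 4.9 + 6.2 + 0.6 + 1.8) / 6 = 4.5833
deviations (xᵢ − x̄): 4.0167, 0.8167, 0.3167, 1.6167, -3.9833, -2.7833
Σ(xᵢ − x̄)² = 43.1283 ⇒ m₂ = 43.1283/6 = 7.18806
Σ(xᵢ − x̄)³ = -15.1606 ⇒ m₃ = -15.1606/6 = -2.52676
m₂^(3/2) = 7.18806^(1.5) = 19.27157
g_1 = m₃ / m₂^(3/2) = -2.52676 / 19.27157 ≈ -0.131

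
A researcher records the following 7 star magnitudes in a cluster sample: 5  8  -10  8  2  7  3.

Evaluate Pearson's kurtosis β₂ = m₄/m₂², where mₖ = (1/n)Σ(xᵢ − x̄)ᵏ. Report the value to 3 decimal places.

3.950

x̄ = 3.2857
Σ(xᵢ − x̄)² = 239.4286 ⇒ m₂ = 34.20408
Σ(xᵢ − x̄)⁴ = 32345.4111 ⇒ m₄ = 4620.77301
m₂² = 1169.91920
β₂ = m₄/m₂² = 4620.77301 / 1169.91920 ≈ 3.950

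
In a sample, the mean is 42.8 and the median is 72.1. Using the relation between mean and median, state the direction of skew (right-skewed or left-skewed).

left-skewed

mean − median = 42.8 − 72.1 = -29.3
mean < median ⇒ the longer tail is on the left ⇒ left-skewed (negatively skewed).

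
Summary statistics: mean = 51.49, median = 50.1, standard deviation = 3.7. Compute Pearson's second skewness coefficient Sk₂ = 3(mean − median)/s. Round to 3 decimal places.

Sk₂ = 3(51.49 − 50.1) / 3.7 = 3 × 1.3900 / 3.7
    = 4.1700 / 3.7 ≈ 1.127

1.127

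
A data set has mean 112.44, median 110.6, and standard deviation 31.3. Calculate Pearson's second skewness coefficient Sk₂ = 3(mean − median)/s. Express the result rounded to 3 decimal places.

Sk₂ = 3(112.44 − 110.6) / 31.3 = 3 × 1.8400 / 31.3
    = 5.5200 / 31.3 ≈ 0.176

0.176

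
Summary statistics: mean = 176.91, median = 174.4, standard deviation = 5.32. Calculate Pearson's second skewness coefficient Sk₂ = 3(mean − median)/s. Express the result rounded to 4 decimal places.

Sk₂ = 3(176.91 − 174.4) / 5.32 = 3 × 2.5100 / 5.32
    = 7.5300 / 5.32 ≈ 1.4154

1.4154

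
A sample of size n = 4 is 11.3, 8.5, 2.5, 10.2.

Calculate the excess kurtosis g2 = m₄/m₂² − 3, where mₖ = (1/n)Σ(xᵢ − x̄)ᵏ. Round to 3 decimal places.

-0.896

x̄ = 8.1250
Σ(xᵢ − x̄)² = 46.1675 ⇒ m₂ = 11.54188
Σ(xᵢ − x̄)⁴ = 1121.3063 ⇒ m₄ = 280.32658
m₂² = 133.21488
g2 = m₄/m₂² − 3 = 2.10432 − 3 ≈ -0.896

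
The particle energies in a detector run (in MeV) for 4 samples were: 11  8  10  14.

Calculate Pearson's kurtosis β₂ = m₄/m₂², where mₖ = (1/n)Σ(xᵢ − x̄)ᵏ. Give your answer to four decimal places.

x̄ = 10.7500
Σ(xᵢ − x̄)² = 18.7500 ⇒ m₂ = 4.68750
Σ(xᵢ − x̄)⁴ = 169.0781 ⇒ m₄ = 42.26953
m₂² = 21.97266
β₂ = m₄/m₂² = 42.26953 / 21.97266 ≈ 1.9237

1.9237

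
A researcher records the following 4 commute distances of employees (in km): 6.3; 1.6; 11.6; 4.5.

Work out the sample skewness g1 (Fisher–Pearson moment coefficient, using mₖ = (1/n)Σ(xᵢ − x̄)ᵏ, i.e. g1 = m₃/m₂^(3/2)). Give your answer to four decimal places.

x̄ = (6.3 + 1.6 + 11.6 + 4.5) / 4 = 6.0000
deviations (xᵢ − x̄): 0.3000, -4.4000, 5.6000, -1.5000
Σ(xᵢ − x̄)² = 53.0600 ⇒ m₂ = 53.0600/4 = 13.26500
Σ(xᵢ − x̄)³ = 87.0840 ⇒ m₃ = 87.0840/4 = 21.77100
m₂^(3/2) = 13.26500^(1.5) = 48.31265
g1 = m₃ / m₂^(3/2) = 21.77100 / 48.31265 ≈ 0.4506

0.4506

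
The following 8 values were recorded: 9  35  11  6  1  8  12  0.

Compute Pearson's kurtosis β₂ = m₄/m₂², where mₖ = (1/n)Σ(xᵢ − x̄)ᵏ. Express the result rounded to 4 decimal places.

4.5584

x̄ = 10.2500
Σ(xᵢ − x̄)² = 831.5000 ⇒ m₂ = 103.93750
Σ(xᵢ − x̄)⁴ = 393955.9063 ⇒ m₄ = 49244.48828
m₂² = 10803.00391
β₂ = m₄/m₂² = 49244.48828 / 10803.00391 ≈ 4.5584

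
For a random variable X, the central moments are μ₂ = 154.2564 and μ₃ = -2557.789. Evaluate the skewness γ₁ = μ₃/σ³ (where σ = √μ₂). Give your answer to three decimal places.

-1.335

σ = √μ₂ = √154.2564 = 12.42000
σ³ = μ₂^(3/2) = 1915.86449
γ₁ = μ₃/σ³ = -2557.789 / 1915.86449 ≈ -1.335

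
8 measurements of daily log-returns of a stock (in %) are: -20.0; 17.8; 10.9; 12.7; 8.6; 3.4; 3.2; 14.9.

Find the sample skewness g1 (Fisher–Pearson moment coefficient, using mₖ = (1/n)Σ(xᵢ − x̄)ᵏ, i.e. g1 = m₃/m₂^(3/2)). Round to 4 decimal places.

x̄ = (-20.0 + 17.8 + 10.9 + 12.7 + 8.6 + 3.4 + 3.2 + 14.9) / 8 = 6.4375
deviations (xᵢ − x̄): -26.4375, 11.3625, 4.4625, 6.2625, 2.1625, -3.0375, -3.2375, 8.4625
Σ(xᵢ − x̄)² = 983.1788 ⇒ m₂ = 983.1788/8 = 122.89734
Σ(xᵢ − x̄)³ = -16122.6310 ⇒ m₃ = -16122.6310/8 = -2015.32888
m₂^(3/2) = 122.89734^(1.5) = 1362.42858
g1 = m₃ / m₂^(3/2) = -2015.32888 / 1362.42858 ≈ -1.4792

-1.4792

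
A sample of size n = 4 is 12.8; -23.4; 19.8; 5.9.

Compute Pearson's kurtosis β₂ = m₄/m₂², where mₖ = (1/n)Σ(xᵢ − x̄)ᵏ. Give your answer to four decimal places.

x̄ = 3.7750
Σ(xᵢ − x̄)² = 1081.2475 ⇒ m₂ = 270.31188
Σ(xᵢ − x̄)⁴ = 617954.7897 ⇒ m₄ = 154488.69742
m₂² = 73068.50977
β₂ = m₄/m₂² = 154488.69742 / 73068.50977 ≈ 2.1143

2.1143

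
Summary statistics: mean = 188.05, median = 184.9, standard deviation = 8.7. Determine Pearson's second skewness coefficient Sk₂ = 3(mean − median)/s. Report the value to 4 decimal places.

Sk₂ = 3(188.05 − 184.9) / 8.7 = 3 × 3.1500 / 8.7
    = 9.4500 / 8.7 ≈ 1.0862

1.0862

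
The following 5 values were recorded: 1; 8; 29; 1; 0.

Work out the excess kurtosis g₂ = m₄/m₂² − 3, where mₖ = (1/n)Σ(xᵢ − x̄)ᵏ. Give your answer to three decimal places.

x̄ = 7.8000
Σ(xᵢ − x̄)² = 602.8000 ⇒ m₂ = 120.56000
Σ(xᵢ − x̄)⁴ = 209974.0960 ⇒ m₄ = 41994.81920
m₂² = 14534.71360
g₂ = m₄/m₂² − 3 = 2.88928 − 3 ≈ -0.111

-0.111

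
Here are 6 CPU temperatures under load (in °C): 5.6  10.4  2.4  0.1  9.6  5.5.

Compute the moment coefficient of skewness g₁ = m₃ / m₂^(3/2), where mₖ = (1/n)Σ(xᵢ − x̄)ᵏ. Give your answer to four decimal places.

-0.0848

x̄ = (5.6 + 10.4 + 2.4 + 0.1 + 9.6 + 5.5) / 6 = 5.6000
deviations (xᵢ − x̄): 0.0000, 4.8000, -3.2000, -5.5000, 4.0000, -0.1000
Σ(xᵢ − x̄)² = 79.5400 ⇒ m₂ = 79.5400/6 = 13.25667
Σ(xᵢ − x̄)³ = -24.5520 ⇒ m₃ = -24.5520/6 = -4.09200
m₂^(3/2) = 13.25667^(1.5) = 48.26713
g₁ = m₃ / m₂^(3/2) = -4.09200 / 48.26713 ≈ -0.0848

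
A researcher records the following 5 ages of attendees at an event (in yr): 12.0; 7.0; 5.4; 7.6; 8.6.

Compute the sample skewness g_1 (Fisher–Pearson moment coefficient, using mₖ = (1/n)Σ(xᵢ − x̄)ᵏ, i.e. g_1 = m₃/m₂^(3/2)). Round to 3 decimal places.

x̄ = (12.0 + 7.0 + 5.4 + 7.6 + 8.6) / 5 = 8.1200
deviations (xᵢ − x̄): 3.8800, -1.1200, -2.7200, -0.5200, 0.4800
Σ(xᵢ − x̄)² = 24.2080 ⇒ m₂ = 24.2080/5 = 4.84160
Σ(xᵢ − x̄)³ = 36.8525 ⇒ m₃ = 36.8525/5 = 7.37050
m₂^(3/2) = 4.84160^(1.5) = 10.65328
g_1 = m₃ / m₂^(3/2) = 7.37050 / 10.65328 ≈ 0.692

0.692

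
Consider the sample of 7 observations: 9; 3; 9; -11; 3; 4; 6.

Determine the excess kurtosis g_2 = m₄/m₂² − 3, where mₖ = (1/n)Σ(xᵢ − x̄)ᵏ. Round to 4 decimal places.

0.9868

x̄ = 3.2857
Σ(xᵢ − x̄)² = 277.4286 ⇒ m₂ = 39.63265
Σ(xᵢ − x̄)⁴ = 43836.3090 ⇒ m₄ = 6262.32986
m₂² = 1570.74719
g_2 = m₄/m₂² − 3 = 3.98685 − 3 ≈ 0.9868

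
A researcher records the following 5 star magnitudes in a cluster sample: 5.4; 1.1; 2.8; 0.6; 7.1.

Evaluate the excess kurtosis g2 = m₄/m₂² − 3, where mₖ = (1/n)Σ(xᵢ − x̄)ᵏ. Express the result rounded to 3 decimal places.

x̄ = 3.4000
Σ(xᵢ − x̄)² = 31.1800 ⇒ m₂ = 6.23600
Σ(xᵢ − x̄)⁴ = 292.9954 ⇒ m₄ = 58.59908
m₂² = 38.88770
g2 = m₄/m₂² − 3 = 1.50688 − 3 ≈ -1.493

-1.493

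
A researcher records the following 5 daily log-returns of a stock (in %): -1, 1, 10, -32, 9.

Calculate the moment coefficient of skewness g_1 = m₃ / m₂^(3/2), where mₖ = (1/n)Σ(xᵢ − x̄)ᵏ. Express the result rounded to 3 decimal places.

x̄ = (-1 + 1 + 10 - 32 + 9) / 5 = -2.6000
deviations (xᵢ − x̄): 1.6000, 3.6000, 12.6000, -29.4000, 11.6000
Σ(xᵢ − x̄)² = 1173.2000 ⇒ m₂ = 1173.2000/5 = 234.64000
Σ(xᵢ − x̄)³ = -21800.1600 ⇒ m₃ = -21800.1600/5 = -4360.03200
m₂^(3/2) = 234.64000^(1.5) = 3594.20691
g_1 = m₃ / m₂^(3/2) = -4360.03200 / 3594.20691 ≈ -1.213

-1.213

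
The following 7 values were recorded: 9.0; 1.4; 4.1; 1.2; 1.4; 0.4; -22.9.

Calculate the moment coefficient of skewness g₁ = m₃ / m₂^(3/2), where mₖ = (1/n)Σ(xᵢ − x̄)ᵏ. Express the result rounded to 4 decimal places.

x̄ = (9.0 + 1.4 + 4.1 + 1.2 + 1.4 + 0.4 - 22.9) / 7 = -0.7714
deviations (xᵢ − x̄): 9.7714, 2.1714, 4.8714, 1.9714, 2.1714, 1.1714, -22.1286
Σ(xᵢ − x̄)² = 623.5743 ⇒ m₂ = 623.5743/7 = 89.08204
Σ(xᵢ − x̄)³ = -9757.4454 ⇒ m₃ = -9757.4454/7 = -1393.92077
m₂^(3/2) = 89.08204^(1.5) = 840.78555
g₁ = m₃ / m₂^(3/2) = -1393.92077 / 840.78555 ≈ -1.6579

-1.6579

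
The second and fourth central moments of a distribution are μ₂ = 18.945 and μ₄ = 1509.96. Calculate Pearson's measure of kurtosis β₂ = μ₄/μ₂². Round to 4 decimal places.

μ₂² = 18.945² = 358.91303
μ₄/μ₂² = 1509.96 / 358.91303 = 4.20704
β₂ ≈ 4.2070

4.2070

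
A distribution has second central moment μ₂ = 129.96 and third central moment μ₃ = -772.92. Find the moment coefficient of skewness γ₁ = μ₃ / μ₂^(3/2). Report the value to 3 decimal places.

-0.522

σ = √μ₂ = √129.96 = 11.40000
σ³ = μ₂^(3/2) = 1481.54400
γ₁ = μ₃/σ³ = -772.92 / 1481.54400 ≈ -0.522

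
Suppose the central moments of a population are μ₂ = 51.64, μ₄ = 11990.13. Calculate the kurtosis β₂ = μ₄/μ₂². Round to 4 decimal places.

μ₂² = 51.64² = 2666.68960
μ₄/μ₂² = 11990.13 / 2666.68960 = 4.49626
β₂ ≈ 4.4963

4.4963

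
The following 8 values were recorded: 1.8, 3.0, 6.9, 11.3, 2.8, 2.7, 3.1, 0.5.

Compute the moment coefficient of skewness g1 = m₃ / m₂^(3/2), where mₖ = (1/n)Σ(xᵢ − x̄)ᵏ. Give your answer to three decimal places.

1.296

x̄ = (1.8 + 3.0 + 6.9 + 11.3 + 2.8 + 2.7 + 3.1 + 0.5) / 8 = 4.0125
deviations (xᵢ − x̄): -2.2125, -1.0125, 2.8875, 7.2875, -1.2125, -1.3125, -0.9125, -3.5125
Σ(xᵢ − x̄)² = 83.7288 ⇒ m₂ = 83.7288/8 = 10.46609
Σ(xᵢ − x̄)³ = 351.0892 ⇒ m₃ = 351.0892/8 = 43.88614
m₂^(3/2) = 10.46609^(1.5) = 33.85922
g1 = m₃ / m₂^(3/2) = 43.88614 / 33.85922 ≈ 1.296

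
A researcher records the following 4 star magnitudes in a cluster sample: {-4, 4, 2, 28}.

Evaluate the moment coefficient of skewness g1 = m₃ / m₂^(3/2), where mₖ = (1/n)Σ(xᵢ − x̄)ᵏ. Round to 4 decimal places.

0.9488

x̄ = (-4 + 4 + 2 + 28) / 4 = 7.5000
deviations (xᵢ − x̄): -11.5000, -3.5000, -5.5000, 20.5000
Σ(xᵢ − x̄)² = 595.0000 ⇒ m₂ = 595.0000/4 = 148.75000
Σ(xᵢ − x̄)³ = 6885.0000 ⇒ m₃ = 6885.0000/4 = 1721.25000
m₂^(3/2) = 148.75000^(1.5) = 1814.20125
g1 = m₃ / m₂^(3/2) = 1721.25000 / 1814.20125 ≈ 0.9488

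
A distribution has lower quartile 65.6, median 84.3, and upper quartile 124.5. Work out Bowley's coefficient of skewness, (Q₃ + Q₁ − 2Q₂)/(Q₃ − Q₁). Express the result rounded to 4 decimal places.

numerator: Q₃ + Q₁ − 2Q₂ = 124.5 + 65.6 − 2×84.3 = 21.5000
denominator: Q₃ − Q₁ = 124.5 − 65.6 = 58.9000
Bowley skewness = 21.5000 / 58.9000 ≈ 0.3650

0.3650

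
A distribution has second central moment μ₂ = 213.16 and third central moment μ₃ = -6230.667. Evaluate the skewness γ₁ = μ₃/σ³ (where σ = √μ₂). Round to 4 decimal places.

σ = √μ₂ = √213.16 = 14.60000
σ³ = μ₂^(3/2) = 3112.13600
γ₁ = μ₃/σ³ = -6230.667 / 3112.13600 ≈ -2.0021

-2.0021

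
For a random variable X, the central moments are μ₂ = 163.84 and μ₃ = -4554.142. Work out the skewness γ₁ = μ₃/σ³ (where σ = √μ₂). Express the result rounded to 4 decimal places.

σ = √μ₂ = √163.84 = 12.80000
σ³ = μ₂^(3/2) = 2097.15200
γ₁ = μ₃/σ³ = -4554.142 / 2097.15200 ≈ -2.1716

-2.1716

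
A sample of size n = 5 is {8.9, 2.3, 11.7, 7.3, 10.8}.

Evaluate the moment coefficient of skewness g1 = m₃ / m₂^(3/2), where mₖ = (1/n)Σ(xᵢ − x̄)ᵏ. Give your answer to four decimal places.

-0.7940

x̄ = (8.9 + 2.3 + 11.7 + 7.3 + 10.8) / 5 = 8.2000
deviations (xᵢ − x̄): 0.7000, -5.9000, 3.5000, -0.9000, 2.6000
Σ(xᵢ − x̄)² = 55.1200 ⇒ m₂ = 55.1200/5 = 11.02400
Σ(xᵢ − x̄)³ = -145.3140 ⇒ m₃ = -145.3140/5 = -29.06280
m₂^(3/2) = 11.02400^(1.5) = 36.60234
g1 = m₃ / m₂^(3/2) = -29.06280 / 36.60234 ≈ -0.7940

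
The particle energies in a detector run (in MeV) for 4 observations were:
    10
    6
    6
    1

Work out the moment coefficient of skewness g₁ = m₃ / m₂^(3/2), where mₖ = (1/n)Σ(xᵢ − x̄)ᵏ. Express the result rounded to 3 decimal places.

-0.234

x̄ = (10 + 6 + 6 + 1) / 4 = 5.7500
deviations (xᵢ − x̄): 4.2500, 0.2500, 0.2500, -4.7500
Σ(xᵢ − x̄)² = 40.7500 ⇒ m₂ = 40.7500/4 = 10.18750
Σ(xᵢ − x̄)³ = -30.3750 ⇒ m₃ = -30.3750/4 = -7.59375
m₂^(3/2) = 10.18750^(1.5) = 32.51632
g₁ = m₃ / m₂^(3/2) = -7.59375 / 32.51632 ≈ -0.234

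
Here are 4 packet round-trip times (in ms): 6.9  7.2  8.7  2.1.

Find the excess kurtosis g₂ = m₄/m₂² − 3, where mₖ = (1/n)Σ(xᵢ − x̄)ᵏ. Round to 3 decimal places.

-0.822

x̄ = 6.2250
Σ(xᵢ − x̄)² = 24.5475 ⇒ m₂ = 6.13688
Σ(xᵢ − x̄)⁴ = 328.1661 ⇒ m₄ = 82.04151
m₂² = 37.66123
g₂ = m₄/m₂² − 3 = 2.17841 − 3 ≈ -0.822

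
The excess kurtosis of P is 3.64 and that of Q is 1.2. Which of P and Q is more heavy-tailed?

P

Higher excess kurtosis ⇒ heavier tails relative to the normal distribution.
3.64 vs 1.2: the larger is 3.64, so P has heavier tails.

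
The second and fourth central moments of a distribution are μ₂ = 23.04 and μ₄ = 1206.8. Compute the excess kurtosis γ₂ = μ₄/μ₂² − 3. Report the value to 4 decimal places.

-0.7266

μ₂² = 23.04² = 530.84160
μ₄/μ₂² = 1206.8 / 530.84160 = 2.27337
γ₂ = 2.27337 − 3 ≈ -0.7266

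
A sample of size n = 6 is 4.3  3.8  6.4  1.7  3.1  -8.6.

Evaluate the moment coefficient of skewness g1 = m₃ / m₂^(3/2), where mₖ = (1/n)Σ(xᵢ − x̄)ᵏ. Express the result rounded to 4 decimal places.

-1.4510

x̄ = (4.3 + 3.8 + 6.4 + 1.7 + 3.1 - 8.6) / 6 = 1.7833
deviations (xᵢ − x̄): 2.5167, 2.0167, 4.6167, -0.0833, 1.3167, -10.3833
Σ(xᵢ − x̄)² = 141.2683 ⇒ m₂ = 141.2683/6 = 23.54472
Σ(xᵢ − x̄)³ = -994.6436 ⇒ m₃ = -994.6436/6 = -165.77393
m₂^(3/2) = 23.54472^(1.5) = 114.24583
g1 = m₃ / m₂^(3/2) = -165.77393 / 114.24583 ≈ -1.4510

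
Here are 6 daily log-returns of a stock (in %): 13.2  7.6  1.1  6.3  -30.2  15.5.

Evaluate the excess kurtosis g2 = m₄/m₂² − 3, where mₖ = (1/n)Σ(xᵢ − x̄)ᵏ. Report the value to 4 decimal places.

0.5624

x̄ = 2.2500
Σ(xᵢ − x̄)² = 1394.8150 ⇒ m₂ = 232.46917
Σ(xᵢ − x̄)⁴ = 1155103.1044 ⇒ m₄ = 192517.18407
m₂² = 54041.91345
g2 = m₄/m₂² − 3 = 3.56237 − 3 ≈ 0.5624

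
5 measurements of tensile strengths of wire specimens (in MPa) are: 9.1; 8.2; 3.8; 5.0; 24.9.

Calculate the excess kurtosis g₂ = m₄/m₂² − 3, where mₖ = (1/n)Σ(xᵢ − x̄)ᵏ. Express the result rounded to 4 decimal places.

x̄ = 10.2000
Σ(xᵢ − x̄)² = 289.3000 ⇒ m₂ = 57.86000
Σ(xᵢ − x̄)⁴ = 49121.2354 ⇒ m₄ = 9824.24708
m₂² = 3347.77960
g₂ = m₄/m₂² − 3 = 2.93456 − 3 ≈ -0.0654

-0.0654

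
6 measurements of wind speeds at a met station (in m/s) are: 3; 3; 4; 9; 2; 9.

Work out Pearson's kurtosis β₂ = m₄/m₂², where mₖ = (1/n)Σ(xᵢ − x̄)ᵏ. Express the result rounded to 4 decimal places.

x̄ = 5.0000
Σ(xᵢ − x̄)² = 50.0000 ⇒ m₂ = 8.33333
Σ(xᵢ − x̄)⁴ = 626.0000 ⇒ m₄ = 104.33333
m₂² = 69.44444
β₂ = m₄/m₂² = 104.33333 / 69.44444 ≈ 1.5024

1.5024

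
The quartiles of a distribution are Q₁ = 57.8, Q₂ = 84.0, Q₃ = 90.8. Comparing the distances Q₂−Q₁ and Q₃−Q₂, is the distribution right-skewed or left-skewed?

Q₂ − Q₁ = 26.2;  Q₃ − Q₂ = 6.8
Q₂ − Q₁ > Q₃ − Q₂ ⇒ the lower half is more spread out ⇒ left-skewed.

left-skewed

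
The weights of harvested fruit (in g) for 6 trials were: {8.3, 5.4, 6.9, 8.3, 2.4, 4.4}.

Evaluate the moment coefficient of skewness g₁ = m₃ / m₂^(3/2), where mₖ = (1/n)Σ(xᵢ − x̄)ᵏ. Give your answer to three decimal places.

-0.376

x̄ = (8.3 + 5.4 + 6.9 + 8.3 + 2.4 + 4.4) / 6 = 5.9500
deviations (xᵢ − x̄): 2.3500, -0.5500, 0.9500, 2.3500, -3.5500, -1.5500
Σ(xᵢ − x̄)² = 27.2550 ⇒ m₂ = 27.2550/6 = 4.54250
Σ(xᵢ − x̄)³ = -21.8160 ⇒ m₃ = -21.8160/6 = -3.63600
m₂^(3/2) = 4.54250^(1.5) = 9.68149
g₁ = m₃ / m₂^(3/2) = -3.63600 / 9.68149 ≈ -0.376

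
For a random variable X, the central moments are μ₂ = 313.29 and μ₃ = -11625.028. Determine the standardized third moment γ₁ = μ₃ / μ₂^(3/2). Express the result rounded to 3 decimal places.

σ = √μ₂ = √313.29 = 17.70000
σ³ = μ₂^(3/2) = 5545.23300
γ₁ = μ₃/σ³ = -11625.028 / 5545.23300 ≈ -2.096

-2.096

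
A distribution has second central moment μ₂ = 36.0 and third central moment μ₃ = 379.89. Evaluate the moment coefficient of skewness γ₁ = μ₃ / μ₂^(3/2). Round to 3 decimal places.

1.759

σ = √μ₂ = √36.0 = 6.00000
σ³ = μ₂^(3/2) = 216.00000
γ₁ = μ₃/σ³ = 379.89 / 216.00000 ≈ 1.759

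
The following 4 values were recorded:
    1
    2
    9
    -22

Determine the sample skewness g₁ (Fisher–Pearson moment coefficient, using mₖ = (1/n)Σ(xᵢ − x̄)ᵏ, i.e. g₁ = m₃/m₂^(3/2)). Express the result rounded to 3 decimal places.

-0.905

x̄ = (1 + 2 + 9 - 22) / 4 = -2.5000
deviations (xᵢ − x̄): 3.5000, 4.5000, 11.5000, -19.5000
Σ(xᵢ − x̄)² = 545.0000 ⇒ m₂ = 545.0000/4 = 136.25000
Σ(xᵢ − x̄)³ = -5760.0000 ⇒ m₃ = -5760.0000/4 = -1440.00000
m₂^(3/2) = 136.25000^(1.5) = 1590.39414
g₁ = m₃ / m₂^(3/2) = -1440.00000 / 1590.39414 ≈ -0.905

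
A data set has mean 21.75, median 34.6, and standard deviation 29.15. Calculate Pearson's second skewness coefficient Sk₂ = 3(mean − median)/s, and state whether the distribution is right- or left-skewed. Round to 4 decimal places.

-1.3225, left-skewed

Sk₂ = 3(21.75 − 34.6) / 29.15 = 3 × -12.8500 / 29.15
    = -38.5500 / 29.15 ≈ -1.3225
Sk₂ < 0 ⇒ mean < median ⇒ left-skewed (negative skew).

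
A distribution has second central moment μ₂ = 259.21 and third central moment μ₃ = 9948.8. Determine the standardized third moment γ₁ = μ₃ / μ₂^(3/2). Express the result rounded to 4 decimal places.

σ = √μ₂ = √259.21 = 16.10000
σ³ = μ₂^(3/2) = 4173.28100
γ₁ = μ₃/σ³ = 9948.8 / 4173.28100 ≈ 2.3839

2.3839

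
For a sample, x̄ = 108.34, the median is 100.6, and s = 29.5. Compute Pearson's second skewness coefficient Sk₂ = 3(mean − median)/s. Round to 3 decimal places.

0.787

Sk₂ = 3(108.34 − 100.6) / 29.5 = 3 × 7.7400 / 29.5
    = 23.2200 / 29.5 ≈ 0.787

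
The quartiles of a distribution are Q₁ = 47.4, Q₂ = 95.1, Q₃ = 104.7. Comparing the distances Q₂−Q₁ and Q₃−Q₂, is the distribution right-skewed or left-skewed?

left-skewed

Q₂ − Q₁ = 47.7;  Q₃ − Q₂ = 9.6
Q₂ − Q₁ > Q₃ − Q₂ ⇒ the lower half is more spread out ⇒ left-skewed.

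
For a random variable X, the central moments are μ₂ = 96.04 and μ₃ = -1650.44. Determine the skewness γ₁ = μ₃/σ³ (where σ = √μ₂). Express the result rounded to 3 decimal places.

-1.754

σ = √μ₂ = √96.04 = 9.80000
σ³ = μ₂^(3/2) = 941.19200
γ₁ = μ₃/σ³ = -1650.44 / 941.19200 ≈ -1.754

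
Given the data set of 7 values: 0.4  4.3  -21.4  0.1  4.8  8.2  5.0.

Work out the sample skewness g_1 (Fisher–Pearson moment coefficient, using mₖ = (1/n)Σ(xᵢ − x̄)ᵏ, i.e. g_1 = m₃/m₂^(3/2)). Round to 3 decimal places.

-1.708

x̄ = (0.4 + 4.3 - 21.4 + 0.1 + 4.8 + 8.2 + 5.0) / 7 = 0.2000
deviations (xᵢ − x̄): 0.2000, 4.1000, -21.6000, -0.1000, 4.6000, 8.0000, 4.8000
Σ(xᵢ − x̄)² = 591.6200 ⇒ m₂ = 591.6200/7 = 84.51714
Σ(xᵢ − x̄)³ = -9288.8400 ⇒ m₃ = -9288.8400/7 = -1326.97714
m₂^(3/2) = 84.51714^(1.5) = 776.99319
g_1 = m₃ / m₂^(3/2) = -1326.97714 / 776.99319 ≈ -1.708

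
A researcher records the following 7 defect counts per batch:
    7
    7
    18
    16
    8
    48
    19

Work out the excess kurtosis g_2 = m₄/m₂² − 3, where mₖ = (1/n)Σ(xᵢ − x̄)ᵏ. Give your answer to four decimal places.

x̄ = 17.5714
Σ(xᵢ − x̄)² = 1245.7143 ⇒ m₂ = 177.95918
Σ(xᵢ − x̄)⁴ = 890668.5364 ⇒ m₄ = 127238.36235
m₂² = 31669.47105
g_2 = m₄/m₂² − 3 = 4.01770 − 3 ≈ 1.0177

1.0177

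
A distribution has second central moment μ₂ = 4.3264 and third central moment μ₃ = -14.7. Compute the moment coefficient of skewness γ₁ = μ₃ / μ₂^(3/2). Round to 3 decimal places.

σ = √μ₂ = √4.3264 = 2.08000
σ³ = μ₂^(3/2) = 8.99891
γ₁ = μ₃/σ³ = -14.7 / 8.99891 ≈ -1.634

-1.634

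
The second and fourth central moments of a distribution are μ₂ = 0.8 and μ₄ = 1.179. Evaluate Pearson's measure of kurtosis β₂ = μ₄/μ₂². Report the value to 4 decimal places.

1.8422

μ₂² = 0.8² = 0.64000
μ₄/μ₂² = 1.179 / 0.64000 = 1.84219
β₂ ≈ 1.8422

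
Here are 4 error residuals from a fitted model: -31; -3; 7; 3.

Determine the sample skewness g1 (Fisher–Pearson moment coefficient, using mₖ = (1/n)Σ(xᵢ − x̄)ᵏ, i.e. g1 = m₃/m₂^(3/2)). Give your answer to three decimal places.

x̄ = (-31 - 3 + 7 + 3) / 4 = -6.0000
deviations (xᵢ − x̄): -25.0000, 3.0000, 13.0000, 9.0000
Σ(xᵢ − x̄)² = 884.0000 ⇒ m₂ = 884.0000/4 = 221.00000
Σ(xᵢ − x̄)³ = -12672.0000 ⇒ m₃ = -12672.0000/4 = -3168.00000
m₂^(3/2) = 221.00000^(1.5) = 3285.40119
g1 = m₃ / m₂^(3/2) = -3168.00000 / 3285.40119 ≈ -0.964

-0.964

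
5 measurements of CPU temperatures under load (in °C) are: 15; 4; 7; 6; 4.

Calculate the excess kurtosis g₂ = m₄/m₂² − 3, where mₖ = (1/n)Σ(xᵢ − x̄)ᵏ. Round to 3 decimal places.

x̄ = 7.2000
Σ(xᵢ − x̄)² = 82.8000 ⇒ m₂ = 16.56000
Σ(xᵢ − x̄)⁴ = 3913.2960 ⇒ m₄ = 782.65920
m₂² = 274.23360
g₂ = m₄/m₂² − 3 = 2.85399 − 3 ≈ -0.146

-0.146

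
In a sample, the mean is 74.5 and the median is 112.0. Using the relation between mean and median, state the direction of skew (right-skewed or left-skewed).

mean − median = 74.5 − 112.0 = -37.5
mean < median ⇒ the longer tail is on the left ⇒ left-skewed (negatively skewed).

left-skewed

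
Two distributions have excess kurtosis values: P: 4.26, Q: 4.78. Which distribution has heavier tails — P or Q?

Q

Higher excess kurtosis ⇒ heavier tails relative to the normal distribution.
4.26 vs 4.78: the larger is 4.78, so Q has heavier tails.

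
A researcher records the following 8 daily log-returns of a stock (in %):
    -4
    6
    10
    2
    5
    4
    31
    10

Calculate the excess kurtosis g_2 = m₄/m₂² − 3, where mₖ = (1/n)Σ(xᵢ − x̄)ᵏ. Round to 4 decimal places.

x̄ = 8.0000
Σ(xᵢ − x̄)² = 746.0000 ⇒ m₂ = 93.25000
Σ(xᵢ − x̄)⁴ = 302258.0000 ⇒ m₄ = 37782.25000
m₂² = 8695.56250
g_2 = m₄/m₂² − 3 = 4.34500 − 3 ≈ 1.3450

1.3450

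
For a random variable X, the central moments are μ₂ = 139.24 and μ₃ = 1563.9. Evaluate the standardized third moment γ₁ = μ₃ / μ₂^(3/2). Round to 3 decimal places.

σ = √μ₂ = √139.24 = 11.80000
σ³ = μ₂^(3/2) = 1643.03200
γ₁ = μ₃/σ³ = 1563.9 / 1643.03200 ≈ 0.952

0.952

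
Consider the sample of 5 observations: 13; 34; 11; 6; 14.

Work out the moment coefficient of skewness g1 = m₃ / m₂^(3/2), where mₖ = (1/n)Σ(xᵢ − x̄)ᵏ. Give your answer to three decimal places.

1.180

x̄ = (13 + 34 + 11 + 6 + 14) / 5 = 15.6000
deviations (xᵢ − x̄): -2.6000, 18.4000, -4.6000, -9.6000, -1.6000
Σ(xᵢ − x̄)² = 461.2000 ⇒ m₂ = 461.2000/5 = 92.24000
Σ(xᵢ − x̄)³ = 5225.7600 ⇒ m₃ = 5225.7600/5 = 1045.15200
m₂^(3/2) = 92.24000^(1.5) = 885.88825
g1 = m₃ / m₂^(3/2) = 1045.15200 / 885.88825 ≈ 1.180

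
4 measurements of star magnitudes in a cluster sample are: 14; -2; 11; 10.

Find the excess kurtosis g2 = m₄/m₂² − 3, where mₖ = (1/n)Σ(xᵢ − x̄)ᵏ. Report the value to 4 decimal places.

x̄ = 8.2500
Σ(xᵢ − x̄)² = 148.7500 ⇒ m₂ = 37.18750
Σ(xᵢ − x̄)⁴ = 12197.8281 ⇒ m₄ = 3049.45703
m₂² = 1382.91016
g2 = m₄/m₂² − 3 = 2.20510 − 3 ≈ -0.7949

-0.7949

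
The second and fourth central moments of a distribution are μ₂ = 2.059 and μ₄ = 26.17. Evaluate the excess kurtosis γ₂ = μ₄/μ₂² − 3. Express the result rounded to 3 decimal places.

3.173

μ₂² = 2.059² = 4.23948
μ₄/μ₂² = 26.17 / 4.23948 = 6.17293
γ₂ = 6.17293 − 3 ≈ 3.173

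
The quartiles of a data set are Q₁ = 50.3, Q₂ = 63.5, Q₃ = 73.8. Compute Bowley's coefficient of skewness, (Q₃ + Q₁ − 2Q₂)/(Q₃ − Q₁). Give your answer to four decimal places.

numerator: Q₃ + Q₁ − 2Q₂ = 73.8 + 50.3 − 2×63.5 = -2.9000
denominator: Q₃ − Q₁ = 73.8 − 50.3 = 23.5000
Bowley skewness = -2.9000 / 23.5000 ≈ -0.1234

-0.1234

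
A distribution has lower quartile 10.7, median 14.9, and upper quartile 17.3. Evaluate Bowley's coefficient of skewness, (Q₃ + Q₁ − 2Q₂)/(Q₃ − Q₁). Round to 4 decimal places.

-0.2727

numerator: Q₃ + Q₁ − 2Q₂ = 17.3 + 10.7 − 2×14.9 = -1.8000
denominator: Q₃ − Q₁ = 17.3 − 10.7 = 6.6000
Bowley skewness = -1.8000 / 6.6000 ≈ -0.2727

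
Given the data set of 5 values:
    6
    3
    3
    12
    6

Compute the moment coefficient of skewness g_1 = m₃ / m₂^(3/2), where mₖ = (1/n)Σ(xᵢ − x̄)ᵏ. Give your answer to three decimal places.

0.913

x̄ = (6 + 3 + 3 + 12 + 6) / 5 = 6.0000
deviations (xᵢ − x̄): 0.0000, -3.0000, -3.0000, 6.0000, 0.0000
Σ(xᵢ − x̄)² = 54.0000 ⇒ m₂ = 54.0000/5 = 10.80000
Σ(xᵢ − x̄)³ = 162.0000 ⇒ m₃ = 162.0000/5 = 32.40000
m₂^(3/2) = 10.80000^(1.5) = 35.49242
g_1 = m₃ / m₂^(3/2) = 32.40000 / 35.49242 ≈ 0.913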